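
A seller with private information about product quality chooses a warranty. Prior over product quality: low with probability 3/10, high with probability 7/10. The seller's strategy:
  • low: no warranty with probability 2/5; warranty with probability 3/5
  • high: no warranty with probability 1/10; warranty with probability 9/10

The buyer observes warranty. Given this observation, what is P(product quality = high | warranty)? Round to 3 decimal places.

0.778

P(warranty) = (3/10)·(3/5) + (7/10)·(9/10) = 81/100
P(high | warranty) = ((7/10)·(9/10)) / (81/100) = (63/100) / (81/100) = 7/9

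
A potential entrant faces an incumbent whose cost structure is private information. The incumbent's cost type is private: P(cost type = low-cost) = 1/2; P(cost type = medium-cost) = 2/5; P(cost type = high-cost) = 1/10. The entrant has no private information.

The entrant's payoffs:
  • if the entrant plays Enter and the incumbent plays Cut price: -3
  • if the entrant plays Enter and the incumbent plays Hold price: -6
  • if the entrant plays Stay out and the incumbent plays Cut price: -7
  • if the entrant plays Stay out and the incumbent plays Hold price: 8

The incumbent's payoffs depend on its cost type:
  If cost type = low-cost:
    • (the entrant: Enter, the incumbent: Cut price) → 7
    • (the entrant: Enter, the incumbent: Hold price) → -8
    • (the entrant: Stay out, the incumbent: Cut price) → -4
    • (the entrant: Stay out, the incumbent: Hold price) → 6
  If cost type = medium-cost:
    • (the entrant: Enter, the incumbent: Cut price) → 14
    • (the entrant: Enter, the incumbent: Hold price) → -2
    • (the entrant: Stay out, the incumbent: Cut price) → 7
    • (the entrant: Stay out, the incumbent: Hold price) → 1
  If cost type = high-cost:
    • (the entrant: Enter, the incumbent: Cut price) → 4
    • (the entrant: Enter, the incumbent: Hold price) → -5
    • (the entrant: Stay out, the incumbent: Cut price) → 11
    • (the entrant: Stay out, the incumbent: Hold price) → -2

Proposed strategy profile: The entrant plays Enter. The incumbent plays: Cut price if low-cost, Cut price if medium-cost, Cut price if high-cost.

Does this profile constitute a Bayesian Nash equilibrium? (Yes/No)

The entrant plays Enter: E[Enter] = 1/2·(-3) + 2/5·(-3) + 1/10·(-3) = -3; E[Stay out] = -7. Best-responding. ✓
The incumbent (cost type low-cost), facing Enter: Cut price gives 7, Hold price gives -8. Proposed Cut price is best. ✓
The incumbent (cost type medium-cost), facing Enter: Cut price gives 14, Hold price gives -2. Proposed Cut price is best. ✓
The incumbent (cost type high-cost), facing Enter: Cut price gives 4, Hold price gives -5. Proposed Cut price is best. ✓

Yes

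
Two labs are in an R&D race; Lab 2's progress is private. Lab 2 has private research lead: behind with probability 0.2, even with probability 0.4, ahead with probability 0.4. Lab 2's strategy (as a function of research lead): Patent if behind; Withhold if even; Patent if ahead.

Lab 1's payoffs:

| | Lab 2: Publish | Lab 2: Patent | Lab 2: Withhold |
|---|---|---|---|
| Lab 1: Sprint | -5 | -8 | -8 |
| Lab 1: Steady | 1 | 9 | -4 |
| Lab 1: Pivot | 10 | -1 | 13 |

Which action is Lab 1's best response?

Compute Lab 1's expected payoff for each action, taking the expectation over Lab 2's type.
E[Sprint] = 0.2·(-8) + 0.4·(-8) + 0.4·(-8) = -8
E[Steady] = 0.2·(9) + 0.4·(-4) + 0.4·(9) = 3.8
E[Pivot] = 0.2·(-1) + 0.4·(13) + 0.4·(-1) = 4.6
Best response: Pivot (4.6 is the largest).

Pivot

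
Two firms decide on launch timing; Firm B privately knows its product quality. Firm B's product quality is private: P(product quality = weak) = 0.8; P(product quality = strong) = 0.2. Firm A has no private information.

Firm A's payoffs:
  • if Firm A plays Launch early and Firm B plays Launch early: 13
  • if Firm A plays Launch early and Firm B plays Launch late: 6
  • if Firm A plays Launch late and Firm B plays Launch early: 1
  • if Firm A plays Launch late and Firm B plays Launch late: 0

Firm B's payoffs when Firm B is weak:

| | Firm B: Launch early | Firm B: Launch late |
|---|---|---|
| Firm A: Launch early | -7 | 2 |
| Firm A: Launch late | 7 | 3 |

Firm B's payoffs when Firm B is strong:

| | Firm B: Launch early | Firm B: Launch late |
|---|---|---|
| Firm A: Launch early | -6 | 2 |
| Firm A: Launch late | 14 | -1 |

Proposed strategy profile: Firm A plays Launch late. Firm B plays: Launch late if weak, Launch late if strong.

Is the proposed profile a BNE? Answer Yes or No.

No

Firm A plays Launch late: E[Launch late] = 0.8·(0) + 0.2·(0) = 0; E[Launch early] = 6. Not best-responding. ✗
Firm B (product quality weak), facing Launch late: Launch early gives 7, Launch late gives 3. Proposed Launch late is not best — profitable deviation exists. ✗
Firm B (product quality strong), facing Launch late: Launch early gives 14, Launch late gives -1. Proposed Launch late is not best — profitable deviation exists. ✗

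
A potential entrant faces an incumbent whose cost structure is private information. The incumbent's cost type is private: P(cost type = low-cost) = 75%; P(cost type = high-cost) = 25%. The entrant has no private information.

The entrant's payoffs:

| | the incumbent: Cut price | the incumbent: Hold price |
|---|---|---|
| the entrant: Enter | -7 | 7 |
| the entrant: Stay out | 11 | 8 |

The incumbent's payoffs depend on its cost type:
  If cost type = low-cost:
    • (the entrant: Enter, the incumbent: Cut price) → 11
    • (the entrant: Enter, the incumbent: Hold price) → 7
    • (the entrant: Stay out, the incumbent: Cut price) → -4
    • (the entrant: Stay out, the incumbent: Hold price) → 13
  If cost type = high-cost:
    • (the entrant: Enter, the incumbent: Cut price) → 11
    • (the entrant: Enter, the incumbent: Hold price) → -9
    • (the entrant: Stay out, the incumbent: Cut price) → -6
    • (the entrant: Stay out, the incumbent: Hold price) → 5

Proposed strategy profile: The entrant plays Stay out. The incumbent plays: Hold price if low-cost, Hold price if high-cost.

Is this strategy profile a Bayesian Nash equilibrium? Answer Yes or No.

A profile is a BNE iff every type of every player is best-responding given beliefs about the other side.
The entrant plays Stay out: E[Stay out] = 0.75·(8) + 0.25·(8) = 8; E[Enter] = 7. Best-responding. ✓
The incumbent (cost type low-cost), facing Stay out: Cut price gives -4, Hold price gives 13. Proposed Hold price is best. ✓
The incumbent (cost type high-cost), facing Stay out: Cut price gives -6, Hold price gives 5. Proposed Hold price is best. ✓

Yes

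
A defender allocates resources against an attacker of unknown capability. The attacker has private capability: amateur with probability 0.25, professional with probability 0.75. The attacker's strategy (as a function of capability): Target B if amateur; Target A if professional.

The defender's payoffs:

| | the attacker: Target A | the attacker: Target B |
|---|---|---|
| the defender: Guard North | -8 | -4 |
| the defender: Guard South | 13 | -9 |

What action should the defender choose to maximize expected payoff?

E[Guard North] = 0.25·(-4) + 0.75·(-8) = -7
E[Guard South] = 0.25·(-9) + 0.75·(13) = 7.5
Best response: Guard South (7.5 is the largest).

Guard South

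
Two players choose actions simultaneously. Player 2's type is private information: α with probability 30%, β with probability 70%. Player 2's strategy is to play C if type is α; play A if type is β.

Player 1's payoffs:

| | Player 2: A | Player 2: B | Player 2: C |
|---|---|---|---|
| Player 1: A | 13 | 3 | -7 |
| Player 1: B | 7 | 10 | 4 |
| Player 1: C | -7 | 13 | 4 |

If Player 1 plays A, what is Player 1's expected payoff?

Take the expectation over Player 2's type, weighting each type's action by its prior probability.
E[A] = 0.3·(-7) + 0.7·13 = (-2.1) + 9.1 = 7

7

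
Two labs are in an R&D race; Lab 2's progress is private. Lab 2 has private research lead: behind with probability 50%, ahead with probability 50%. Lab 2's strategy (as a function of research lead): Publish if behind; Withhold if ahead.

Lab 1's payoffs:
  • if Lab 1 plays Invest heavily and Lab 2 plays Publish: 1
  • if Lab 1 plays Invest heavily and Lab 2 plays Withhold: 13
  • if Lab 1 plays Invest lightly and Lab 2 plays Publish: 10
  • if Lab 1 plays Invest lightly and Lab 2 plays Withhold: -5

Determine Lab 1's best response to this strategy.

Invest heavily

Compute Lab 1's expected payoff for each action, taking the expectation over Lab 2's type.
E[Invest heavily] = 0.5·(1) + 0.5·(13) = 7
E[Invest lightly] = 0.5·(10) + 0.5·(-5) = 2.5
Best response: Invest heavily (7 is the largest).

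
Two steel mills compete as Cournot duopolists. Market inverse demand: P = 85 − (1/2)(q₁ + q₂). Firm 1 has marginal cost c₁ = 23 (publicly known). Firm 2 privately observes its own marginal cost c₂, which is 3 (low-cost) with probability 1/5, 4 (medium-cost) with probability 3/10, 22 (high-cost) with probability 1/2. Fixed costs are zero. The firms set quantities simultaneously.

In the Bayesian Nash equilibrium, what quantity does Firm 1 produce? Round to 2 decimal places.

34.53

Firm 2 with cost c maximizes (85 − (1/2)(q₁+q₂) − c)·q₂, giving q₂(c) = (85 − c − (1/2)q₁).
E[c₂] = 1/5·3 + 3/10·4 + 1/2·22 = 12.8
Firm 1's FOC against E[q₂] yields q₁ = (85 − 2·23 + E[c₂])/(3/2) = (85 − 46 + 12.8)/(3/2) = 34.5333.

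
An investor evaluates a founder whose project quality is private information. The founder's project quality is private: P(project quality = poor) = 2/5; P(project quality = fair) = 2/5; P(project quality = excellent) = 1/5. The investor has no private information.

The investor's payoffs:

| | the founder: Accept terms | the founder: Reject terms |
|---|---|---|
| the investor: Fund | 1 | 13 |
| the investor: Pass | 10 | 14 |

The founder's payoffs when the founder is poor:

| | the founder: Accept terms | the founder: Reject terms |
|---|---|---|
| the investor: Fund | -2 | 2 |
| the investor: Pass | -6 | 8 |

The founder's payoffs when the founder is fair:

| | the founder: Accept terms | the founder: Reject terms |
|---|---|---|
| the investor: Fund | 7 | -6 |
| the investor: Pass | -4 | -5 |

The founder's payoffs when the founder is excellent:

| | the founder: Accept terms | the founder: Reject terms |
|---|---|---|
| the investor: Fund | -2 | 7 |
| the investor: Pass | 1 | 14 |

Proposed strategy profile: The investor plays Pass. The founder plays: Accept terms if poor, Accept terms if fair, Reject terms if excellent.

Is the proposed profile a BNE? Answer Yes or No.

No

A profile is a BNE iff every type of every player is best-responding given beliefs about the other side.
The investor plays Pass: E[Pass] = 2/5·(10) + 2/5·(10) + 1/5·(14) = 54/5; E[Fund] = 17/5. Best-responding. ✓
The founder (project quality poor), facing Pass: Accept terms gives -6, Reject terms gives 8. Proposed Accept terms is not best — profitable deviation exists. ✗
The founder (project quality fair), facing Pass: Accept terms gives -4, Reject terms gives -5. Proposed Accept terms is best. ✓
The founder (project quality excellent), facing Pass: Accept terms gives 1, Reject terms gives 14. Proposed Reject terms is best. ✓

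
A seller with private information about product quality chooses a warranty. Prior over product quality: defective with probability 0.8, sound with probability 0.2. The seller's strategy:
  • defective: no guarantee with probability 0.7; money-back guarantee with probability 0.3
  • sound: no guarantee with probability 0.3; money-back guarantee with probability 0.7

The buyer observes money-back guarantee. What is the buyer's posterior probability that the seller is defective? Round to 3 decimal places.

0.632

P(money-back guarantee) = 0.8·0.3 + 0.2·0.7 = 0.38
P(defective | money-back guarantee) = (0.8·0.3) / 0.38 = 0.24 / 0.38 = 0.631579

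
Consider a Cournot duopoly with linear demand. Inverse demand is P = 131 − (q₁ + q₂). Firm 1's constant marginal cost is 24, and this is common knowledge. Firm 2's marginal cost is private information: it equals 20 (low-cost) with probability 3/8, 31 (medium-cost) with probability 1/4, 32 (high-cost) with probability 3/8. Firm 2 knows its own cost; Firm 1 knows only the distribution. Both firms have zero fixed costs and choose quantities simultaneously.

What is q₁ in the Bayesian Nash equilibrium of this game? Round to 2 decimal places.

36.75

Firm 2 with cost c maximizes (131 − (q₁+q₂) − c)·q₂, giving q₂(c) = (131 − c − q₁)/2.
E[c₂] = 3/8·20 + 1/4·31 + 3/8·32 = 27.25
Firm 1's FOC against E[q₂] yields q₁ = (131 − 2·24 + E[c₂])/3 = (131 − 48 + 27.25)/3 = 36.75.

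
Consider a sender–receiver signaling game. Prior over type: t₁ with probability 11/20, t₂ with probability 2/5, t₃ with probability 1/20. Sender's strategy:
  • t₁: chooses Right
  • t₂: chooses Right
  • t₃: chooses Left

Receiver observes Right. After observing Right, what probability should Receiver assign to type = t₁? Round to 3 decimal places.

P(Right) = (11/20)·1 + (2/5)·1 + (1/20)·0 = 19/20
P(t₁ | Right) = ((11/20)·1) / (19/20) = (11/20) / (19/20) = 11/19

0.579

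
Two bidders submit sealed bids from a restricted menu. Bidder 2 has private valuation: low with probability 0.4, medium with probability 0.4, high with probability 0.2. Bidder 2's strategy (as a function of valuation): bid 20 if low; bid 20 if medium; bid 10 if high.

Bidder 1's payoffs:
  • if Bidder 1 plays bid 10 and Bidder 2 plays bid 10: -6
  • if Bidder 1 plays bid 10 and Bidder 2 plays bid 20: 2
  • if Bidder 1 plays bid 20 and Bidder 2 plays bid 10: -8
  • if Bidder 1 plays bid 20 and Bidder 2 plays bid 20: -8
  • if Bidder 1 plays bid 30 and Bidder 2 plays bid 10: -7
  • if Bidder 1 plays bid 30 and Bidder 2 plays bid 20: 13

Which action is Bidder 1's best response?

bid 30

E[bid 10] = 0.4·(2) + 0.4·(2) + 0.2·(-6) = 0.4
E[bid 20] = 0.4·(-8) + 0.4·(-8) + 0.2·(-8) = -8
E[bid 30] = 0.4·(13) + 0.4·(13) + 0.2·(-7) = 9
Best response: bid 30 (9 is the largest).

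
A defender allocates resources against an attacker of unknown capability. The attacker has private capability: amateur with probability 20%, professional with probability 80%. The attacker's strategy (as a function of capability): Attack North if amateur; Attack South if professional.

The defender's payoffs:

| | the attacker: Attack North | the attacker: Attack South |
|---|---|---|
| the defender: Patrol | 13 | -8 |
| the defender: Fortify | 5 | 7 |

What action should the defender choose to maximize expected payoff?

Fortify

E[Patrol] = 0.2·(13) + 0.8·(-8) = -3.8
E[Fortify] = 0.2·(5) + 0.8·(7) = 6.6
Best response: Fortify (6.6 is the largest).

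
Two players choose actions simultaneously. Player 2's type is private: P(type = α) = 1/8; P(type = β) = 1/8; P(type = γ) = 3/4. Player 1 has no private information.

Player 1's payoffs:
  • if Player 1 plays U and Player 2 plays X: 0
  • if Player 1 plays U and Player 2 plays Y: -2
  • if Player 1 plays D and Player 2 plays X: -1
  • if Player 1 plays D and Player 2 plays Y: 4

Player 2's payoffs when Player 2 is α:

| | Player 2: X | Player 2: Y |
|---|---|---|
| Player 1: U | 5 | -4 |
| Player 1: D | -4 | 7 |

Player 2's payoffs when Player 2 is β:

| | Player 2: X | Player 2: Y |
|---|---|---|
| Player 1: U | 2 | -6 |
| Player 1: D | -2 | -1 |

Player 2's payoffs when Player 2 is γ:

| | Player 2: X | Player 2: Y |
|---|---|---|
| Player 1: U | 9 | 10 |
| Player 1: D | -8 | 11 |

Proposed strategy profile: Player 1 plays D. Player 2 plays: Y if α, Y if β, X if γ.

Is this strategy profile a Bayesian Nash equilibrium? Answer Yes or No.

No

A profile is a BNE iff every type of every player is best-responding given beliefs about the other side.
Player 1 plays D: E[D] = 1/8·(4) + 1/8·(4) + 3/4·(-1) = 1/4; E[U] = -1/2. Best-responding. ✓
Player 2 (type α), facing D: X gives -4, Y gives 7. Proposed Y is best. ✓
Player 2 (type β), facing D: X gives -2, Y gives -1. Proposed Y is best. ✓
Player 2 (type γ), facing D: X gives -8, Y gives 11. Proposed X is not best — profitable deviation exists. ✗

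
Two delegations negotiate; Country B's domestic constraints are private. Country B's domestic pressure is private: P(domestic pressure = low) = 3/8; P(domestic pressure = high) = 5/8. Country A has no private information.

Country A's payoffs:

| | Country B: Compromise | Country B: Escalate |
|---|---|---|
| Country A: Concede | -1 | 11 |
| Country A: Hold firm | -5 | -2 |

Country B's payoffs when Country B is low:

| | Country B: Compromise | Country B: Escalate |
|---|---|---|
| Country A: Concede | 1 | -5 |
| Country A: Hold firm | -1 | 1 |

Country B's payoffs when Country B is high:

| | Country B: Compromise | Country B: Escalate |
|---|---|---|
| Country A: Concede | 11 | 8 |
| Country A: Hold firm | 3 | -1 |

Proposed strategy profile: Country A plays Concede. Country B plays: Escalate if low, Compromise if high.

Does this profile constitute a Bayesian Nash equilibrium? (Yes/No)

No

A profile is a BNE iff every type of every player is best-responding given beliefs about the other side.
Country A plays Concede: E[Concede] = 3/8·(11) + 5/8·(-1) = 7/2; E[Hold firm] = -31/8. Best-responding. ✓
Country B (domestic pressure low), facing Concede: Compromise gives 1, Escalate gives -5. Proposed Escalate is not best — profitable deviation exists. ✗
Country B (domestic pressure high), facing Concede: Compromise gives 11, Escalate gives 8. Proposed Compromise is best. ✓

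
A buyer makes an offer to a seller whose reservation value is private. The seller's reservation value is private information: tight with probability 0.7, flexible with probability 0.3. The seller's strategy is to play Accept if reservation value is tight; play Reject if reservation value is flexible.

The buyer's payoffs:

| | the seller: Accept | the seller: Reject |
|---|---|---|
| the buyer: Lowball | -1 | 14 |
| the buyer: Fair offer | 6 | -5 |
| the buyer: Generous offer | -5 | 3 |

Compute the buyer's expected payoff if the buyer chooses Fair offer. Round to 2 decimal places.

E[Fair offer] = 0.7·6 + 0.3·(-5) = 4.2 + (-1.5) = 2.7

2.70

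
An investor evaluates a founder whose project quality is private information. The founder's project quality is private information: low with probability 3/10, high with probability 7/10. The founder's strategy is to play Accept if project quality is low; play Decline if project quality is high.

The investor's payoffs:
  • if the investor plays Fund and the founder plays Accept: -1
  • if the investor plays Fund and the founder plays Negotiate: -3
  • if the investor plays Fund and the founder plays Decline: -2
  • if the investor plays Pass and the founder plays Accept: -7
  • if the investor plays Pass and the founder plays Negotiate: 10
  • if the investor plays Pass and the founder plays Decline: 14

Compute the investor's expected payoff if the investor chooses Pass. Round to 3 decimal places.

Take the expectation over the founder's project quality, weighting each type's action by its prior probability.
E[Pass] = 3/10·(-7) + 7/10·14 = (-21/10) + 49/5 = 77/10

7.700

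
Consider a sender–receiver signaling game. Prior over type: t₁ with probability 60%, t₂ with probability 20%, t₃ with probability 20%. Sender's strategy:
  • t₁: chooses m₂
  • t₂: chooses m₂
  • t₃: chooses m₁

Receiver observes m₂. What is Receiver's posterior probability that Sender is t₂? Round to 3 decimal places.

P(m₂) = 0.6·1 + 0.2·1 + 0.2·0 = 0.8
P(t₂ | m₂) = (0.2·1) / 0.8 = 0.2 / 0.8 = 0.25

0.250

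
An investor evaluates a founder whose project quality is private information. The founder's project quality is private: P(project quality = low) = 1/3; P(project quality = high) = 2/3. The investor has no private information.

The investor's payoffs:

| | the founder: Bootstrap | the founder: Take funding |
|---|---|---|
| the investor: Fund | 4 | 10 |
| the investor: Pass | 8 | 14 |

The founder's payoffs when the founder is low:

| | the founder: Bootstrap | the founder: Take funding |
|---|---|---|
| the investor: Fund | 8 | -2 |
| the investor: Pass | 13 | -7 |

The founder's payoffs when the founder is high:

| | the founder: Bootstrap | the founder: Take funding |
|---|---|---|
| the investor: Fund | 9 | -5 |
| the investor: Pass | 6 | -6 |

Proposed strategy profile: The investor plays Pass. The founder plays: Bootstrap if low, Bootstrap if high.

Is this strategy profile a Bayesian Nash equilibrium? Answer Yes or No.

Yes

A profile is a BNE iff every type of every player is best-responding given beliefs about the other side.
The investor plays Pass: E[Pass] = 1/3·(8) + 2/3·(8) = 8; E[Fund] = 4. Best-responding. ✓
The founder (project quality low), facing Pass: Bootstrap gives 13, Take funding gives -7. Proposed Bootstrap is best. ✓
The founder (project quality high), facing Pass: Bootstrap gives 6, Take funding gives -6. Proposed Bootstrap is best. ✓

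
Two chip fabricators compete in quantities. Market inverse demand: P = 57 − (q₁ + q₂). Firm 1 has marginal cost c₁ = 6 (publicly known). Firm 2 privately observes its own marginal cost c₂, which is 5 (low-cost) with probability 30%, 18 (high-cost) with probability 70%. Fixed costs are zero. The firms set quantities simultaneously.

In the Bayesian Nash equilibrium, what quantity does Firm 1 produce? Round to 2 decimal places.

19.70

Firm 2 with cost c maximizes (57 − (q₁+q₂) − c)·q₂, giving q₂(c) = (57 − c − q₁)/2.
E[c₂] = 0.3·5 + 0.7·18 = 14.1
Firm 1's FOC against E[q₂] yields q₁ = (57 − 2·6 + E[c₂])/3 = (57 − 12 + 14.1)/3 = 19.7.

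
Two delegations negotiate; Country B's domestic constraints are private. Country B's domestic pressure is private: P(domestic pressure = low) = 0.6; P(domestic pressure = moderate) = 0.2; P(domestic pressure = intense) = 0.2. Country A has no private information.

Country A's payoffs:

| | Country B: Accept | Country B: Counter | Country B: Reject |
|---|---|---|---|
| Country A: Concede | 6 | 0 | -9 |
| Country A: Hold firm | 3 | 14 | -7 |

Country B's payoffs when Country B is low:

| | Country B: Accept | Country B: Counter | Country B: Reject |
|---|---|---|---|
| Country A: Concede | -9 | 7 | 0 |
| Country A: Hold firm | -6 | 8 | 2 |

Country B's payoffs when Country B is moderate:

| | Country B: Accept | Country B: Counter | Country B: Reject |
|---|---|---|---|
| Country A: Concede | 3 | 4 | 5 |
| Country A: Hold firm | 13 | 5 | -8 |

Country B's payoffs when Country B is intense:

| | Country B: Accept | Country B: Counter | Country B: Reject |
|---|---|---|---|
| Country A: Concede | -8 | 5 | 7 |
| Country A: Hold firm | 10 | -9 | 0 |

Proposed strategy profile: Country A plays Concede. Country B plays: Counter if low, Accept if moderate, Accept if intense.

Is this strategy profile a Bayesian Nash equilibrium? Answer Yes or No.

No

Country A plays Concede: E[Concede] = 0.6·(0) + 0.2·(6) + 0.2·(6) = 2.4; E[Hold firm] = 9.6. Not best-responding. ✗
Country B (domestic pressure low), facing Concede: Accept gives -9, Counter gives 7, Reject gives 0. Proposed Counter is best. ✓
Country B (domestic pressure moderate), facing Concede: Accept gives 3, Counter gives 4, Reject gives 5. Proposed Accept is not best — profitable deviation exists. ✗
Country B (domestic pressure intense), facing Concede: Accept gives -8, Counter gives 5, Reject gives 7. Proposed Accept is not best — profitable deviation exists. ✗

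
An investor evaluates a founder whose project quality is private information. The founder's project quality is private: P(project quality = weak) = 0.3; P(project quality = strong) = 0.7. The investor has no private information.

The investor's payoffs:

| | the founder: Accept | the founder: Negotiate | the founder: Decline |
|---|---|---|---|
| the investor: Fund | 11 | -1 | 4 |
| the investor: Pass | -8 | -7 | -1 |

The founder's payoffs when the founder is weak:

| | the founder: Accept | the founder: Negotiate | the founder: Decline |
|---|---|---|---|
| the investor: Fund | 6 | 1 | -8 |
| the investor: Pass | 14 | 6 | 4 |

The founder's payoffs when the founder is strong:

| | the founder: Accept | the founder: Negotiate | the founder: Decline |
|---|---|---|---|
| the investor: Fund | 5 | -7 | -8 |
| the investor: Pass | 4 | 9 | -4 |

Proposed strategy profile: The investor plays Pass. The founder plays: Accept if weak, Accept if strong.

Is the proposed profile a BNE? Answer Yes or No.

No

A profile is a BNE iff every type of every player is best-responding given beliefs about the other side.
The investor plays Pass: E[Pass] = 0.3·(-8) + 0.7·(-8) = -8; E[Fund] = 11. Not best-responding. ✗
The founder (project quality weak), facing Pass: Accept gives 14, Negotiate gives 6, Decline gives 4. Proposed Accept is best. ✓
The founder (project quality strong), facing Pass: Accept gives 4, Negotiate gives 9, Decline gives -4. Proposed Accept is not best — profitable deviation exists. ✗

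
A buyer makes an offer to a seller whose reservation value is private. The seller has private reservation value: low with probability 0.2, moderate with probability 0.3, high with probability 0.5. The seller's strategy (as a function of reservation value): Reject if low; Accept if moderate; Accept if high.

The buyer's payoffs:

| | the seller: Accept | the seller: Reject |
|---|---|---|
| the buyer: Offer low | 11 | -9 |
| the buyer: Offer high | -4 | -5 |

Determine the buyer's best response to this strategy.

E[Offer low] = 0.2·(-9) + 0.3·(11) + 0.5·(11) = 7
E[Offer high] = 0.2·(-5) + 0.3·(-4) + 0.5·(-4) = -4.2
Best response: Offer low (7 is the largest).

Offer low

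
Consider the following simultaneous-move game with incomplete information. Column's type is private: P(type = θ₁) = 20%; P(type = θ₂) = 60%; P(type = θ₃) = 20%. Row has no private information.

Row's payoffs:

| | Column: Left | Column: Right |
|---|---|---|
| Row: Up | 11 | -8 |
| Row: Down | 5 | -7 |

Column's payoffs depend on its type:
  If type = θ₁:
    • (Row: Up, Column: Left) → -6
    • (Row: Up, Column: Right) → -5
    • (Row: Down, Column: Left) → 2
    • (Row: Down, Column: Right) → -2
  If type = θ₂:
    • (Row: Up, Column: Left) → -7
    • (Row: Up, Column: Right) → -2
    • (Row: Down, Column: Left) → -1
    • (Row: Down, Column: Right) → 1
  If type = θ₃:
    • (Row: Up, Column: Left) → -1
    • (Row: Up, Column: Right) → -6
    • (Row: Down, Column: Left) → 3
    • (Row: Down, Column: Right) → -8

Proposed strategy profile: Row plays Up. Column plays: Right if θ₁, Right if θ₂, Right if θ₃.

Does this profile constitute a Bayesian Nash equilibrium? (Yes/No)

No

A profile is a BNE iff every type of every player is best-responding given beliefs about the other side.
Row plays Up: E[Up] = 0.2·(-8) + 0.6·(-8) + 0.2·(-8) = -8; E[Down] = -7. Not best-responding. ✗
Column (type θ₁), facing Up: Left gives -6, Right gives -5. Proposed Right is best. ✓
Column (type θ₂), facing Up: Left gives -7, Right gives -2. Proposed Right is best. ✓
Column (type θ₃), facing Up: Left gives -1, Right gives -6. Proposed Right is not best — profitable deviation exists. ✗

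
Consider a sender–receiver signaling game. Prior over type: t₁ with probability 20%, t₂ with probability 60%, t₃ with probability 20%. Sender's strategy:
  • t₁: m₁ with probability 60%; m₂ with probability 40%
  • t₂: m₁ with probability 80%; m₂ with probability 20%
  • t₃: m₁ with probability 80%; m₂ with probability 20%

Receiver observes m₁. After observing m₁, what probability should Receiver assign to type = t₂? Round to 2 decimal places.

Apply Bayes' rule using the sender's strategy as the likelihood.
P(m₁) = 0.2·0.6 + 0.6·0.8 + 0.2·0.8 = 0.76
P(t₂ | m₁) = (0.6·0.8) / 0.76 = 0.48 / 0.76 = 0.631579

0.63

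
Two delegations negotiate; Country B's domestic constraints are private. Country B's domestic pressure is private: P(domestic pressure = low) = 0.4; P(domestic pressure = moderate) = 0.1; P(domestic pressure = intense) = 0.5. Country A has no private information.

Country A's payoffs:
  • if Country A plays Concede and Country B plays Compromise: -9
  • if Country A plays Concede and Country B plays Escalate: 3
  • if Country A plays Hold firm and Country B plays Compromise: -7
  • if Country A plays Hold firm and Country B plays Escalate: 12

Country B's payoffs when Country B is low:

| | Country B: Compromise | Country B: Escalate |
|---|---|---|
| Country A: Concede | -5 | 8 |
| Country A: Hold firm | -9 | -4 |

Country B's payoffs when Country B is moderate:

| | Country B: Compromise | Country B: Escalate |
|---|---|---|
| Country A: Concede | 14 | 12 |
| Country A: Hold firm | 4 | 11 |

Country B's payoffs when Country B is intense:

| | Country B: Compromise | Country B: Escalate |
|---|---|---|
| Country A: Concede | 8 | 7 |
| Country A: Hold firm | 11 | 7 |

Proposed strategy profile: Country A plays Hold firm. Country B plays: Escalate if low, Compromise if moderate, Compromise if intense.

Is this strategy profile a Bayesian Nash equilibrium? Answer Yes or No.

Country A plays Hold firm: E[Hold firm] = 0.4·(12) + 0.1·(-7) + 0.5·(-7) = 0.6; E[Concede] = -4.2. Best-responding. ✓
Country B (domestic pressure low), facing Hold firm: Compromise gives -9, Escalate gives -4. Proposed Escalate is best. ✓
Country B (domestic pressure moderate), facing Hold firm: Compromise gives 4, Escalate gives 11. Proposed Compromise is not best — profitable deviation exists. ✗
Country B (domestic pressure intense), facing Hold firm: Compromise gives 11, Escalate gives 7. Proposed Compromise is best. ✓

No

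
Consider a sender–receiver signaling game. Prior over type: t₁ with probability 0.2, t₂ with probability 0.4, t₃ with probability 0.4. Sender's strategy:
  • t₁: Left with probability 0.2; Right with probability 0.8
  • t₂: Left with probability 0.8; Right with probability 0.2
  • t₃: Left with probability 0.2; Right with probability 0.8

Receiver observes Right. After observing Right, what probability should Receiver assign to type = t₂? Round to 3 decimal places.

Apply Bayes' rule using the sender's strategy as the likelihood.
P(Right) = 0.2·0.8 + 0.4·0.2 + 0.4·0.8 = 0.56
P(t₂ | Right) = (0.4·0.2) / 0.56 = 0.08 / 0.56 = 0.142857

0.143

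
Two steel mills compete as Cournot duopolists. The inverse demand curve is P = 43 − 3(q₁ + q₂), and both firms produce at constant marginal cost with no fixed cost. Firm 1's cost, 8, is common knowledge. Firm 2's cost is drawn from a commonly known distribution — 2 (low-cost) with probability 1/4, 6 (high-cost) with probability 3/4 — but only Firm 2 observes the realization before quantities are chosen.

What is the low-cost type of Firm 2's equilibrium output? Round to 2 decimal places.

Firm 2 with cost c maximizes (43 − 3(q₁+q₂) − c)·q₂, giving q₂(c) = (43 − c − 3q₁)/6.
E[c₂] = 1/4·2 + 3/4·6 = 5
Firm 1's FOC against E[q₂] yields q₁ = (43 − 2·8 + E[c₂])/9 = (43 − 16 + 5)/9 = 3.55556.
q₂(low-cost) = (43 − 2 − 3·3.55556)/6 = 5.05556.

5.06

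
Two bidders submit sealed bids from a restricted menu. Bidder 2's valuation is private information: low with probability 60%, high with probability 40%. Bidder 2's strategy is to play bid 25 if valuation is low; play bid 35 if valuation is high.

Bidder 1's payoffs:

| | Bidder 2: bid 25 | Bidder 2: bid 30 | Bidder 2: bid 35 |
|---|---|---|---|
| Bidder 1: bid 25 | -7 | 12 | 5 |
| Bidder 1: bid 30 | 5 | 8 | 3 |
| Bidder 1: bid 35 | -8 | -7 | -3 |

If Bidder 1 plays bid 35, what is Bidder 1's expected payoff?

E[bid 35] = 0.6·(-8) + 0.4·(-3) = (-4.8) + (-1.2) = -6

-6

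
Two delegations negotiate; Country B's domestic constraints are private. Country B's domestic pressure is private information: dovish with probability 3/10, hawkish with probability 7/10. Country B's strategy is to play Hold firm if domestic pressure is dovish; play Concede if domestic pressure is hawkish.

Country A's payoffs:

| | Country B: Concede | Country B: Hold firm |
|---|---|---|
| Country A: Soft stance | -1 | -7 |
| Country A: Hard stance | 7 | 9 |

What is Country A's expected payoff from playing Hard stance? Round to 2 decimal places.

E[Hard stance] = 3/10·9 + 7/10·7 = 27/10 + 49/10 = 38/5

7.60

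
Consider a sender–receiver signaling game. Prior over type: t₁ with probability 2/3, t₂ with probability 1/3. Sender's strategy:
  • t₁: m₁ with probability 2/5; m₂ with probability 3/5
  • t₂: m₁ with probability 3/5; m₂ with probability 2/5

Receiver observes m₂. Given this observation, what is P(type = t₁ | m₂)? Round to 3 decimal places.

Apply Bayes' rule using the sender's strategy as the likelihood.
P(m₂) = (2/3)·(3/5) + (1/3)·(2/5) = 8/15
P(t₁ | m₂) = ((2/3)·(3/5)) / (8/15) = (2/5) / (8/15) = 3/4

0.750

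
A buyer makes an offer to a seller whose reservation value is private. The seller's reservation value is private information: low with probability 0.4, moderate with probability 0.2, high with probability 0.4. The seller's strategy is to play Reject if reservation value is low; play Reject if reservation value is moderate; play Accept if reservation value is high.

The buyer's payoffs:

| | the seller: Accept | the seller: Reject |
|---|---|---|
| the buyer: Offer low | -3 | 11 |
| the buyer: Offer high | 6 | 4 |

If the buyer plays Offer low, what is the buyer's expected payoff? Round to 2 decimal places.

5.40

E[Offer low] = 0.4·11 + 0.2·11 + 0.4·(-3) = 4.4 + 2.2 + (-1.2) = 5.4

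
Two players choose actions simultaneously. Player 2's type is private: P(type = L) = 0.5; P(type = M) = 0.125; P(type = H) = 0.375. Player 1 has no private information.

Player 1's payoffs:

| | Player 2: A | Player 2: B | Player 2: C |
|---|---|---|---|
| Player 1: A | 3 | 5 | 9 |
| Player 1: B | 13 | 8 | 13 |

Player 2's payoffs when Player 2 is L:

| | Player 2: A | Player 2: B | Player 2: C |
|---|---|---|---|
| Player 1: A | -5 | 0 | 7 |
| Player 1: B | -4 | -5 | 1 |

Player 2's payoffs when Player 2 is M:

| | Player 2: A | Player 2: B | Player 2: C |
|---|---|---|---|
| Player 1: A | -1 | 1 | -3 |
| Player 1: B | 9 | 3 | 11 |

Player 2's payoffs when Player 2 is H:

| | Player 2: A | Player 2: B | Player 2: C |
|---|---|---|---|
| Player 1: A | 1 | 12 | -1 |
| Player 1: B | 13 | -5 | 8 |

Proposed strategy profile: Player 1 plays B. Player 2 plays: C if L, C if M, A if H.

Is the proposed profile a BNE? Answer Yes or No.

Yes

Player 1 plays B: E[B] = 0.5·(13) + 0.125·(13) + 0.375·(13) = 13; E[A] = 6.75. Best-responding. ✓
Player 2 (type L), facing B: A gives -4, B gives -5, C gives 1. Proposed C is best. ✓
Player 2 (type M), facing B: A gives 9, B gives 3, C gives 11. Proposed C is best. ✓
Player 2 (type H), facing B: A gives 13, B gives -5, C gives 8. Proposed A is best. ✓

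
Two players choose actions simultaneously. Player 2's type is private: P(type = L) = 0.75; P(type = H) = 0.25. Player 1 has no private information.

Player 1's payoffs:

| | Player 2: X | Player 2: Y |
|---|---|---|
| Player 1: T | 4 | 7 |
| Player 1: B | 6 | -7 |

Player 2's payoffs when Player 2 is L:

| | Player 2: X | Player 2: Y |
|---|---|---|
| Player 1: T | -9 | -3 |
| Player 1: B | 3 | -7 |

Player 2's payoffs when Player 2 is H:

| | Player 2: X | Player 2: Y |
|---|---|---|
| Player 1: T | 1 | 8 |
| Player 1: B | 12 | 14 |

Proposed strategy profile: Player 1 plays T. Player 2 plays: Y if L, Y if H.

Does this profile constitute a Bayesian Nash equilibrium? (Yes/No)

Player 1 plays T: E[T] = 0.75·(7) + 0.25·(7) = 7; E[B] = -7. Best-responding. ✓
Player 2 (type L), facing T: X gives -9, Y gives -3. Proposed Y is best. ✓
Player 2 (type H), facing T: X gives 1, Y gives 8. Proposed Y is best. ✓

Yes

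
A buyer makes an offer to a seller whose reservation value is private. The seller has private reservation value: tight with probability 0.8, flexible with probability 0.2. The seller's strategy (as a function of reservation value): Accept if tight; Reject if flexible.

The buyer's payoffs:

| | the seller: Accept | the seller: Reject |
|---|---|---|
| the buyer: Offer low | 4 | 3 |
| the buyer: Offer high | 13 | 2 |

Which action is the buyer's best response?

Offer high

E[Offer low] = 0.8·(4) + 0.2·(3) = 3.8
E[Offer high] = 0.8·(13) + 0.2·(2) = 10.8
Best response: Offer high (10.8 is the largest).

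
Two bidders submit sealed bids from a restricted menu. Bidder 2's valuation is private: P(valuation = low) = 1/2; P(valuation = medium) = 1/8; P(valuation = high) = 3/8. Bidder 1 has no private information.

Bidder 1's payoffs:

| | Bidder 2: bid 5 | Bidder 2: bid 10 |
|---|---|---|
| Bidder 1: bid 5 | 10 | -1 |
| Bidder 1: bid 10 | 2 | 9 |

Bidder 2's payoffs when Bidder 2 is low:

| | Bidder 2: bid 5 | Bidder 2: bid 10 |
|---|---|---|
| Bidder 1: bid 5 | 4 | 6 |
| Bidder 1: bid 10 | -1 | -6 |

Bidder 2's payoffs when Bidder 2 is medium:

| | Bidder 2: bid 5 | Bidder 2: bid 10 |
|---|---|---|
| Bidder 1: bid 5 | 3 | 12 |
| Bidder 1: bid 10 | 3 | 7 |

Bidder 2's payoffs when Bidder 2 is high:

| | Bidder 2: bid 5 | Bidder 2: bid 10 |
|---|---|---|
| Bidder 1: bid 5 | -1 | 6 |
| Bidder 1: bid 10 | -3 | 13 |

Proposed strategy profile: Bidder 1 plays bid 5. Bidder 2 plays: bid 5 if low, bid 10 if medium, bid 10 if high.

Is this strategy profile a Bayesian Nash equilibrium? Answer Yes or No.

Bidder 1 plays bid 5: E[bid 5] = 1/2·(10) + 1/8·(-1) + 3/8·(-1) = 9/2; E[bid 10] = 11/2. Not best-responding. ✗
Bidder 2 (valuation low), facing bid 5: bid 5 gives 4, bid 10 gives 6. Proposed bid 5 is not best — profitable deviation exists. ✗
Bidder 2 (valuation medium), facing bid 5: bid 5 gives 3, bid 10 gives 12. Proposed bid 10 is best. ✓
Bidder 2 (valuation high), facing bid 5: bid 5 gives -1, bid 10 gives 6. Proposed bid 10 is best. ✓

No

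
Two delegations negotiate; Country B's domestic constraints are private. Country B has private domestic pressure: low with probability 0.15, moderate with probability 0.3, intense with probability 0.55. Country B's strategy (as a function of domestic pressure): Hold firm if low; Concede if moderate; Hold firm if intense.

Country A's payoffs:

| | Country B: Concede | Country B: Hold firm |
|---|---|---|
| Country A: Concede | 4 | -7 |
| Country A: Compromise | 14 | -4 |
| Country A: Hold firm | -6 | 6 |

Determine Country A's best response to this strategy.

Compute Country A's expected payoff for each action, taking the expectation over Country B's type.
E[Concede] = 0.15·(-7) + 0.3·(4) + 0.55·(-7) = -3.7
E[Compromise] = 0.15·(-4) + 0.3·(14) + 0.55·(-4) = 1.4
E[Hold firm] = 0.15·(6) + 0.3·(-6) + 0.55·(6) = 2.4
Best response: Hold firm (2.4 is the largest).

Hold firm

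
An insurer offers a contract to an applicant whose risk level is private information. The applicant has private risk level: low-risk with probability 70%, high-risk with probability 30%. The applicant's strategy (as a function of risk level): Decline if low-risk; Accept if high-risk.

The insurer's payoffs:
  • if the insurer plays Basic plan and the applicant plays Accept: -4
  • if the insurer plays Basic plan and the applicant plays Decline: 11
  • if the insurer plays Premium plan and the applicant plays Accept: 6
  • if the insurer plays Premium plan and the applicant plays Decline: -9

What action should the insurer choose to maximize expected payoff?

E[Basic plan] = 0.7·(11) + 0.3·(-4) = 6.5
E[Premium plan] = 0.7·(-9) + 0.3·(6) = -4.5
Best response: Basic plan (6.5 is the largest).

Basic plan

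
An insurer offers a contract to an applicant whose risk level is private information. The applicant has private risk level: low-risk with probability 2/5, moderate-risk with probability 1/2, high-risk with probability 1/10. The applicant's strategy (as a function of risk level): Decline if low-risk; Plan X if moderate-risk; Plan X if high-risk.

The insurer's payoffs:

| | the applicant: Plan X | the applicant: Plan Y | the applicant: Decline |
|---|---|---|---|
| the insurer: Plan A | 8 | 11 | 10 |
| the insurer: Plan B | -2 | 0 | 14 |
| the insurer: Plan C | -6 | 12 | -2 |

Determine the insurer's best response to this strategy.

E[Plan A] = 2/5·(10) + 1/2·(8) + 1/10·(8) = 44/5
E[Plan B] = 2/5·(14) + 1/2·(-2) + 1/10·(-2) = 22/5
E[Plan C] = 2/5·(-2) + 1/2·(-6) + 1/10·(-6) = -22/5
Best response: Plan A (44/5 is the largest).

Plan A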